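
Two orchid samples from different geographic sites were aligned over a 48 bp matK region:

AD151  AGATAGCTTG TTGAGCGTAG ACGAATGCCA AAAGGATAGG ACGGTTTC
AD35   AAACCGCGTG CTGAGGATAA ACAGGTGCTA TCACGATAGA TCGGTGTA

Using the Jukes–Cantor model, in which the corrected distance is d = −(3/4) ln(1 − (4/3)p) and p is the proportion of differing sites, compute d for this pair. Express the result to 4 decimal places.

0.5627

Mismatches occur at site 2 (G→A), site 4 (T→C), site 5 (A→C), site 8 (T→G), site 11 (T→C), site 16 (C→G), site 17 (G→A), site 20 (G→A), site 23 (G→A), site 24 (A→G), site 25 (A→G), site 29 (C→T), site 31 (A→T), site 32 (A→C), site 34 (G→C), site 40 (G→A), site 41 (A→T), site 46 (T→G), site 48 (C→A).
p = 19/48 = 0.395833.
d = −0.75 · ln(1 − (4/3)·0.395833) = −0.75 · ln(0.472223) = −0.75 · (-0.750304) = 0.5627.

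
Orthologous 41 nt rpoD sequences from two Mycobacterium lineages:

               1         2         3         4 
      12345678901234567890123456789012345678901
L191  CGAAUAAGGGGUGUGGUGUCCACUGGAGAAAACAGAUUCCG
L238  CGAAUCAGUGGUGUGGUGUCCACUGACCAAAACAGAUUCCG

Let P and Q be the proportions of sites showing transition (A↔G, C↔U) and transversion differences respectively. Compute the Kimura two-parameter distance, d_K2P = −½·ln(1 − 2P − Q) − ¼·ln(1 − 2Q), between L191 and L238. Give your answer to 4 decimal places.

Mismatches occur at site 6 (A↔C, transversion), site 9 (G↔U, transversion), site 26 (G↔A, transition), site 27 (A↔C, transversion), site 28 (G↔C, transversion).
Of the 5 differences, 1 transition and 4 transversions over 41 sites: P = 1/41 = 0.024390, Q = 4/41 = 0.097561.
d = −0.5·ln(0.853659) − 0.25·ln(0.804878) = −0.5·(-0.158223) − 0.25·(-0.217065) = 0.1334.

0.1334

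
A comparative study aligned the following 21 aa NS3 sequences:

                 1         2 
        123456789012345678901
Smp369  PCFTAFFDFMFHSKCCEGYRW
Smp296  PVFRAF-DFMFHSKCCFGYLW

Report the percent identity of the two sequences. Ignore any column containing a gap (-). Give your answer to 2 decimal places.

80.00%

Excluding the 1 gap column leaves 20 comparable sites.
Differing sites — 2:C/V; 4:T/R; 17:E/F; 20:R/L.
16 of the 20 comparable sites match, so the percent identity is 16/20 × 100 = 80.00%.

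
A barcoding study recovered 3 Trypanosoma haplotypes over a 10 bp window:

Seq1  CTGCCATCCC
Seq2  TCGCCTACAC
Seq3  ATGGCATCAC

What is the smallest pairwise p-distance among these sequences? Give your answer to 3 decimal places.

0.300

Pairwise Hamming distances:
  Seq1 vs Seq2: 5
  Seq1 vs Seq3: 3
  Seq2 vs Seq3: 5
The smallest is 3 mismatches, between Seq1 and Seq3; p = 3/10 = 0.300.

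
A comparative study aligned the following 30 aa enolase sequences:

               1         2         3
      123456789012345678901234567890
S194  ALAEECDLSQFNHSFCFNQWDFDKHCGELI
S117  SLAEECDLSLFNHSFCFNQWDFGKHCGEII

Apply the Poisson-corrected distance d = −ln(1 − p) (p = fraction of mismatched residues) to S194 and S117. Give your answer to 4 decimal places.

Differing sites — 1:A/S; 10:Q/L; 23:D/G; 29:L/I.
p = 4/30 = 0.133333.
d = −ln(1 − 0.133333) = −ln(0.866667) = 0.1431.

0.1431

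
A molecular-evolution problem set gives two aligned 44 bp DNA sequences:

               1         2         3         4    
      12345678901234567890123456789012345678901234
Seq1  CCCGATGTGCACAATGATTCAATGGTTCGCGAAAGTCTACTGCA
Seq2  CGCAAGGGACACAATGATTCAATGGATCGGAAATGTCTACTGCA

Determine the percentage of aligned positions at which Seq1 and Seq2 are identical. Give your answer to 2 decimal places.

79.55%

Mismatches occur at site 2 (C/G), site 4 (G/A), site 6 (T/G), site 8 (T/G), site 9 (G/A), site 26 (T/A), site 30 (C/G), site 31 (G/A), site 34 (A/T).
35 of the 44 sites match, so the percent identity is 35/44 × 100 = 79.55%.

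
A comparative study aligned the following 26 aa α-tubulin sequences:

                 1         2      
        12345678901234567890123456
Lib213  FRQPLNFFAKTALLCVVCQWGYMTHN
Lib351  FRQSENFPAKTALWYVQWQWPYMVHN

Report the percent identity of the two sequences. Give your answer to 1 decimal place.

65.4%

The sequences differ at positions 4 (P/S), 5 (L/E), 8 (F/P), 14 (L/W), 15 (C/Y), 17 (V/Q), 18 (C/W), 21 (G/P), 24 (T/V).
17 of the 26 sites match, so the percent identity is 17/26 × 100 = 65.4%.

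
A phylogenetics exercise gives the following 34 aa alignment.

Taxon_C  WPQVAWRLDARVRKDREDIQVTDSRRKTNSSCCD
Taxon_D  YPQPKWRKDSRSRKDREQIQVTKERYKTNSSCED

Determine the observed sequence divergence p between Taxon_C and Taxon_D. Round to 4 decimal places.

0.3235

The sequences differ at positions 1 (W/Y), 4 (V/P), 5 (A/K), 8 (L/K), 10 (A/S), 12 (V/S), 18 (D/Q), 23 (D/K), 24 (S/E), 26 (R/Y), 33 (C/E).
There are 11 differences over 34 sites, so p = 11/34 = 0.3235.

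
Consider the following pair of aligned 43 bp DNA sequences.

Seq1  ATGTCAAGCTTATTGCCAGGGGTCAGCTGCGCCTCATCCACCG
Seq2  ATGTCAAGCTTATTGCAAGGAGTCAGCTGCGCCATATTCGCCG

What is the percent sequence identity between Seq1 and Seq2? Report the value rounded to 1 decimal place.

The sequences differ at positions 17 (C/A), 21 (G/A), 34 (T/A), 35 (C/T), 38 (C/T), 40 (A/G).
37 of the 43 sites match, so the percent identity is 37/43 × 100 = 86.0%.

86.0%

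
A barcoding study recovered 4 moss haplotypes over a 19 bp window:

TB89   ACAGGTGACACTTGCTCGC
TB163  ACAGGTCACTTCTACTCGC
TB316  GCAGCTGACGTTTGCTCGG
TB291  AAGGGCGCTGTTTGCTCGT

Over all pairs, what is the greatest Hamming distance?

10

Pairwise Hamming distances:
  TB89 vs TB163: 5
  TB89 vs TB316: 5
  TB89 vs TB291: 8
  TB163 vs TB316: 7
  TB163 vs TB291: 10
  TB316 vs TB291: 8
The largest is 10, between TB163 and TB291.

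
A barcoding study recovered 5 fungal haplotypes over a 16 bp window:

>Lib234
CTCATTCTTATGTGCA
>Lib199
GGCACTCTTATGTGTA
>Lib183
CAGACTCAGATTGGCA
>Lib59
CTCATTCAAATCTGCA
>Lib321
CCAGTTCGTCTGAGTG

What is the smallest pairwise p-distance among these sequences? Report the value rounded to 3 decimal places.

Pairwise Hamming distances:
  Lib234 vs Lib199: 4
  Lib234 vs Lib183: 7
  Lib234 vs Lib59: 3
  Lib234 vs Lib321: 8
  Lib199 vs Lib183: 8
  Lib199 vs Lib59: 7
  Lib199 vs Lib321: 9
  Lib183 vs Lib59: 6
  Lib183 vs Lib321: 11
  Lib59 vs Lib321: 10
The smallest is 3 mismatches, between Lib234 and Lib59; p = 3/16 = 0.188.

0.188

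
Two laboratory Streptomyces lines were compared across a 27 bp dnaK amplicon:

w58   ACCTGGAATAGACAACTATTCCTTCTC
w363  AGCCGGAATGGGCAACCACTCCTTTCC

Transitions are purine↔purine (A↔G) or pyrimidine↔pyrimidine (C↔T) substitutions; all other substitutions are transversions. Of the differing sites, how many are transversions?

1

Mismatches occur at site 2 (C→G, transversion), site 4 (T→C, transition), site 10 (A→G, transition), site 12 (A→G, transition), site 17 (T→C, transition), site 19 (T→C, transition), site 25 (C→T, transition), site 26 (T→C, transition).
Of the 8 differences, 7 transitions and 1 transversion, so the answer is 1.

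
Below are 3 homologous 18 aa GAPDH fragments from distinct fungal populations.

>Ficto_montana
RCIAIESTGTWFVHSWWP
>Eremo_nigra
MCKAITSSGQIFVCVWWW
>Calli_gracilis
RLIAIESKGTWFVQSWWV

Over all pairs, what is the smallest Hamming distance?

Pairwise Hamming distances:
  Ficto_montana vs Eremo_nigra: 9
  Ficto_montana vs Calli_gracilis: 4
  Eremo_nigra vs Calli_gracilis: 10
The smallest is 4, between Ficto_montana and Calli_gracilis.

4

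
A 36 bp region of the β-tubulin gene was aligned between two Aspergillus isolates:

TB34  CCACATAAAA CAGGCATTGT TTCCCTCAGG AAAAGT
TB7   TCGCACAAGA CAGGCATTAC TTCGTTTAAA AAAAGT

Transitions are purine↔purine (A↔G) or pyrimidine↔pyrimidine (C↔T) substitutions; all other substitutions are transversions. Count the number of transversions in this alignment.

1

Mismatches occur at site 1 (C↔T, transition), site 3 (A↔G, transition), site 6 (T↔C, transition), site 9 (A↔G, transition), site 19 (G↔A, transition), site 20 (T↔C, transition), site 24 (C↔G, transversion), site 25 (C↔T, transition), site 27 (C↔T, transition), site 29 (G↔A, transition), site 30 (G↔A, transition).
Of the 11 differences, 10 transitions and 1 transversion, so the answer is 1.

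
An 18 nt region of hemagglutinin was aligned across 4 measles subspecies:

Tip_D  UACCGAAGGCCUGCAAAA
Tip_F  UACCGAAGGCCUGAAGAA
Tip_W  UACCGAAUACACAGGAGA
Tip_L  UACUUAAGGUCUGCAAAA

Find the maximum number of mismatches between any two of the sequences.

Pairwise Hamming distances:
  Tip_D vs Tip_F: 2
  Tip_D vs Tip_W: 8
  Tip_D vs Tip_L: 3
  Tip_F vs Tip_W: 9
  Tip_F vs Tip_L: 5
  Tip_W vs Tip_L: 11
The largest is 11, between Tip_W and Tip_L.

11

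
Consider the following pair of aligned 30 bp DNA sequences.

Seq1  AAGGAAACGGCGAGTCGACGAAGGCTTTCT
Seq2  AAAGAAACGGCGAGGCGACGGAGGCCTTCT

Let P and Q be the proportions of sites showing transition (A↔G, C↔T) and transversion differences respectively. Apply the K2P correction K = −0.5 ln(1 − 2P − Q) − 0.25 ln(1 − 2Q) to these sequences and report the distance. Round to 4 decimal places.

0.1501

Differing sites — 3:G/A (Ti); 15:T/G (Tv); 21:A/G (Ti); 26:T/C (Ti).
Of the 4 differences, 3 transitions and 1 transversion over 30 sites: P = 3/30 = 0.100000, Q = 1/30 = 0.033333.
d = −0.5·ln(0.766667) − 0.25·ln(0.933334) = −0.5·(-0.265703) − 0.25·(-0.068992) = 0.1501.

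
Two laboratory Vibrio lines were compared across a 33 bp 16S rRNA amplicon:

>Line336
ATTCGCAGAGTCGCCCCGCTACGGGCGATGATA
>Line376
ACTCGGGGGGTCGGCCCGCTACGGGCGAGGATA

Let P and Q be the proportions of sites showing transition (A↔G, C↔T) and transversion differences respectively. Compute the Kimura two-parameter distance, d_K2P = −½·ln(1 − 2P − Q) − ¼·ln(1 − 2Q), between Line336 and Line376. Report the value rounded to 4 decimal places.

Differing sites — 2:T/C (Ti); 6:C/G (Tv); 7:A/G (Ti); 9:A/G (Ti); 14:C/G (Tv); 29:T/G (Tv).
Of the 6 differences, 3 transitions and 3 transversions over 33 sites: P = 3/33 = 0.090909, Q = 3/33 = 0.090909.
d = −0.5·ln(0.727273) − 0.25·ln(0.818182) = −0.5·(-0.318453) − 0.25·(-0.200670) = 0.2094.

0.2094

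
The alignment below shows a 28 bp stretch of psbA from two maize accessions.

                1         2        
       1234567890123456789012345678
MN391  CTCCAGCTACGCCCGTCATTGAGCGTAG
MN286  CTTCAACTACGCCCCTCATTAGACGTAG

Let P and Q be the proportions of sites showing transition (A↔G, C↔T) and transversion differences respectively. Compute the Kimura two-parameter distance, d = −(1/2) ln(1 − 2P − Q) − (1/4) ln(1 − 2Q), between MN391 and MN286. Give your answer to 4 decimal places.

0.2680

Mismatches occur at site 3 (C→T, transition), site 6 (G→A, transition), site 15 (G→C, transversion), site 21 (G→A, transition), site 22 (A→G, transition), site 23 (G→A, transition).
Of the 6 differences, 5 transitions and 1 transversion over 28 sites: P = 5/28 = 0.178571, Q = 1/28 = 0.035714.
d = −0.5·ln(0.607144) − 0.25·ln(0.928572) = −0.5·(-0.498989) − 0.25·(-0.074107) = 0.2680.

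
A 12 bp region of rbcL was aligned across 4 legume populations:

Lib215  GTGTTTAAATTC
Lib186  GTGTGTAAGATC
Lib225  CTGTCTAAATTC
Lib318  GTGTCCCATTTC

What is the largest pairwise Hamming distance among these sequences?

Pairwise Hamming distances:
  Lib215 vs Lib186: 3
  Lib215 vs Lib225: 2
  Lib215 vs Lib318: 4
  Lib186 vs Lib225: 4
  Lib186 vs Lib318: 5
  Lib225 vs Lib318: 4
The largest is 5, between Lib186 and Lib318.

5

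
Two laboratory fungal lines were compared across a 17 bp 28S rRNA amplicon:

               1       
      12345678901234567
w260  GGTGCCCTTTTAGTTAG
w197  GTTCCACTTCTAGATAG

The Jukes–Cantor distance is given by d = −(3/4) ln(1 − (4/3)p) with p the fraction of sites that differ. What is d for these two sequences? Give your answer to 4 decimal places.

0.3734

Mismatches occur at site 2 (G↔T), site 4 (G↔C), site 6 (C↔A), site 10 (T↔C), site 14 (T↔A).
p = 5/17 = 0.294118.
d = −0.75 · ln(1 − (4/3)·0.294118) = −0.75 · ln(0.607843) = −0.75 · (-0.497839) = 0.3734.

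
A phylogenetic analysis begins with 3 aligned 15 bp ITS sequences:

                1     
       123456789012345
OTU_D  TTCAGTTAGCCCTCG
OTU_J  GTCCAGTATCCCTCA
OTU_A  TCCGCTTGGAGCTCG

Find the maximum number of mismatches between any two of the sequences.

10

Pairwise Hamming distances:
  OTU_D vs OTU_J: 6
  OTU_D vs OTU_A: 6
  OTU_J vs OTU_A: 10
The largest is 10, between OTU_J and OTU_A.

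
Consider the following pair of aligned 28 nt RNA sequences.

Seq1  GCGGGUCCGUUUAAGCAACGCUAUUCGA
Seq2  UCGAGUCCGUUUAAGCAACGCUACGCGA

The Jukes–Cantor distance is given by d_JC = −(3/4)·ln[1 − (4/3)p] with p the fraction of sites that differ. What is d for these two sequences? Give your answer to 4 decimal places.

0.1585

The sequences differ at positions 1 (G/U), 4 (G/A), 24 (U/C), 25 (U/G).
p = 4/28 = 0.142857.
d = −0.75 · ln(1 − (4/3)·0.142857) = −0.75 · ln(0.809524) = −0.75 · (-0.211309) = 0.1585.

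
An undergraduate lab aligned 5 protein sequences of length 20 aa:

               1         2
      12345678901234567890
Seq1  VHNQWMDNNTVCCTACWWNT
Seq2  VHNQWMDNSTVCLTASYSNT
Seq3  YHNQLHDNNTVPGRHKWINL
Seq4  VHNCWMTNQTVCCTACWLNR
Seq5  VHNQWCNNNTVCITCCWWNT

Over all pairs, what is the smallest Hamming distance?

4

Pairwise Hamming distances:
  Seq1 vs Seq2: 5
  Seq1 vs Seq3: 10
  Seq1 vs Seq4: 5
  Seq1 vs Seq5: 4
  Seq2 vs Seq3: 12
  Seq2 vs Seq4: 8
  Seq2 vs Seq5: 8
  Seq3 vs Seq4: 13
  Seq3 vs Seq5: 11
  Seq4 vs Seq5: 8
The smallest is 4, between Seq1 and Seq5.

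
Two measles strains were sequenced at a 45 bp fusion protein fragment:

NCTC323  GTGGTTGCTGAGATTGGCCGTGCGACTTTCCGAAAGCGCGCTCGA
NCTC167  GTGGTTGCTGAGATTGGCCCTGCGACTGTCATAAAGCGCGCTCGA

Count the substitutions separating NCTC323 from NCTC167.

Differing sites — 20:G/C; 28:T/G; 31:C/A; 32:G/T.
That gives 4 mismatches out of 45 aligned sites, so the Hamming distance is 4.

4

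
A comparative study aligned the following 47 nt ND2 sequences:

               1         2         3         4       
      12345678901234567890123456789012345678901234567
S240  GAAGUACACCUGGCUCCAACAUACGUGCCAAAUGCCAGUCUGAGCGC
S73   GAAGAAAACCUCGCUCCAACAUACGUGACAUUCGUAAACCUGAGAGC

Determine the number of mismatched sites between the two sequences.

The sequences differ at positions 5 (U/A), 7 (C/A), 12 (G/C), 28 (C/A), 31 (A/U), 32 (A/U), 33 (U/C), 35 (C/U), 36 (C/A), 38 (G/A), 39 (U/C), 45 (C/A).
That gives 12 mismatches out of 47 aligned sites, so the Hamming distance is 12.

12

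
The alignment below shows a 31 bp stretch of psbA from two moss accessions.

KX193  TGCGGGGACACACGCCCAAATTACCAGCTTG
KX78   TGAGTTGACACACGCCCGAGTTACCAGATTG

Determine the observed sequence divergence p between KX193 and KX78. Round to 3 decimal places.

0.194

Mismatches occur at site 3 (C/A), site 5 (G/T), site 6 (G/T), site 18 (A/G), site 20 (A/G), site 28 (C/A).
There are 6 differences over 31 sites, so p = 6/31 = 0.194.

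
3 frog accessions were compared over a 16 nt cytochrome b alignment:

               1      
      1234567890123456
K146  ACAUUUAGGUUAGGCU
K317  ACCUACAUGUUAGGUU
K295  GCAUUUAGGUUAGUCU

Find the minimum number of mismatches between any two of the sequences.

Pairwise Hamming distances:
  K146 vs K317: 5
  K146 vs K295: 2
  K317 vs K295: 7
The smallest is 2, between K146 and K295.

2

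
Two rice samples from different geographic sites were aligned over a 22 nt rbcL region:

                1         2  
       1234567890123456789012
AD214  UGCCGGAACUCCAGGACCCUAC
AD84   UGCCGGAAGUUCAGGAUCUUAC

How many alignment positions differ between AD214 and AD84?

4

The sequences differ at positions 9 (C/G), 11 (C/U), 17 (C/U), 19 (C/U).
That gives 4 mismatches out of 22 aligned sites, so the Hamming distance is 4.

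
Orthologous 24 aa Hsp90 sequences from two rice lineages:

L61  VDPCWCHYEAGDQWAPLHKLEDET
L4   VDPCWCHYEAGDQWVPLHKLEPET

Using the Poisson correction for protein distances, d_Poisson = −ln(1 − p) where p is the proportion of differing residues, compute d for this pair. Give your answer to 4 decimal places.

0.0870

The sequences differ at positions 15 (A/V), 22 (D/P).
p = 2/24 = 0.083333.
d = −ln(1 − 0.083333) = −ln(0.916667) = 0.0870.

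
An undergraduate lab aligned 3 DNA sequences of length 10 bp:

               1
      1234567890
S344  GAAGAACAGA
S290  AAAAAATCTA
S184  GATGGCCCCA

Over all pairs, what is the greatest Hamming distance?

Pairwise Hamming distances:
  S344 vs S290: 5
  S344 vs S184: 5
  S290 vs S184: 7
The largest is 7, between S290 and S184.

7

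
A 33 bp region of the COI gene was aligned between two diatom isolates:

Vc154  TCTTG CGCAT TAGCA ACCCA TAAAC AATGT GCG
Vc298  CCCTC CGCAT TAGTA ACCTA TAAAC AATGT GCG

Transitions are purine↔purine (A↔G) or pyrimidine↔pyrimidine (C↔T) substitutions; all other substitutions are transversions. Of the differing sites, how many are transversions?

1

Mismatches occur at site 1 (T↔C, transition), site 3 (T↔C, transition), site 5 (G↔C, transversion), site 14 (C↔T, transition), site 19 (C↔T, transition).
Of the 5 differences, 4 transitions and 1 transversion, so the answer is 1.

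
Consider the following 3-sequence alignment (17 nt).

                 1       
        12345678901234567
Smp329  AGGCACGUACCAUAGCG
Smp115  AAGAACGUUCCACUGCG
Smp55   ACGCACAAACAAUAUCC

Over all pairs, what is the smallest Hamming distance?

5

Pairwise Hamming distances:
  Smp329 vs Smp115: 5
  Smp329 vs Smp55: 6
  Smp115 vs Smp55: 10
The smallest is 5, between Smp329 and Smp115.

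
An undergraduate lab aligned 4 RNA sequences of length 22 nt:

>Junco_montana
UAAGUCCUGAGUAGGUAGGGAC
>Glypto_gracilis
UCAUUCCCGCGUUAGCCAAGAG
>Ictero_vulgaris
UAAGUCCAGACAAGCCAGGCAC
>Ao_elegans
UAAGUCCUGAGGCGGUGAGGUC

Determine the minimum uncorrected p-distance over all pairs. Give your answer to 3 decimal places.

0.227

Pairwise Hamming distances:
  Junco_montana vs Glypto_gracilis: 11
  Junco_montana vs Ictero_vulgaris: 6
  Junco_montana vs Ao_elegans: 5
  Glypto_gracilis vs Ictero_vulgaris: 14
  Glypto_gracilis vs Ao_elegans: 12
  Ictero_vulgaris vs Ao_elegans: 10
The smallest is 5 mismatches, between Junco_montana and Ao_elegans; p = 5/22 = 0.227.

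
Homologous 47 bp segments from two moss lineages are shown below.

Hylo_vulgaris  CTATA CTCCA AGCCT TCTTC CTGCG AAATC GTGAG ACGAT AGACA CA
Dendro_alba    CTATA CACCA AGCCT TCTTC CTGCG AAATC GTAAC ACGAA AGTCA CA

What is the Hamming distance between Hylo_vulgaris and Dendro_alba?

5

Differing sites — 7:T/A; 33:G/A; 35:G/C; 40:T/A; 43:A/T.
That gives 5 mismatches out of 47 aligned sites, so the Hamming distance is 5.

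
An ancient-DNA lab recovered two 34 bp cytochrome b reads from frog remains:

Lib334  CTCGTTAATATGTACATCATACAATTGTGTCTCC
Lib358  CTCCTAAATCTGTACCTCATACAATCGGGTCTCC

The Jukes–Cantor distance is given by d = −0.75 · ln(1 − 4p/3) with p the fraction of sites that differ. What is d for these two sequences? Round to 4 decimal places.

0.2012

The sequences differ at positions 4 (G/C), 6 (T/A), 10 (A/C), 16 (A/C), 26 (T/C), 28 (T/G).
p = 6/34 = 0.176471.
d = −0.75 · ln(1 − (4/3)·0.176471) = −0.75 · ln(0.764705) = −0.75 · (-0.268265) = 0.2012.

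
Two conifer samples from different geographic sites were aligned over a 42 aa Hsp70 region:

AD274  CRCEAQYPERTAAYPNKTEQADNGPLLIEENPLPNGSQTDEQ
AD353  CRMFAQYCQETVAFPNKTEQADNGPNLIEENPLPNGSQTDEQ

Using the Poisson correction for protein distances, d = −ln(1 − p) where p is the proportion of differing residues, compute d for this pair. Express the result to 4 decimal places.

Differing sites — 3:C/M; 4:E/F; 8:P/C; 9:E/Q; 10:R/E; 12:A/V; 14:Y/F; 26:L/N.
p = 8/42 = 0.190476.
d = −ln(1 − 0.190476) = −ln(0.809524) = 0.2113.

0.2113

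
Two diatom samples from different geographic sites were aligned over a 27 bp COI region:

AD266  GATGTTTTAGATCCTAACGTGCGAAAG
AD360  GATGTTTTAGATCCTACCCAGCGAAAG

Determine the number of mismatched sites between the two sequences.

3

Mismatches occur at site 17 (A/C), site 19 (G/C), site 20 (T/A).
That gives 3 mismatches out of 27 aligned sites, so the Hamming distance is 3.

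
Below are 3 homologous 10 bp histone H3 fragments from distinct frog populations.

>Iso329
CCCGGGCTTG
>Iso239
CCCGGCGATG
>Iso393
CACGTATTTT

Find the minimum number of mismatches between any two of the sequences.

3

Pairwise Hamming distances:
  Iso329 vs Iso239: 3
  Iso329 vs Iso393: 5
  Iso239 vs Iso393: 6
The smallest is 3, between Iso329 and Iso239.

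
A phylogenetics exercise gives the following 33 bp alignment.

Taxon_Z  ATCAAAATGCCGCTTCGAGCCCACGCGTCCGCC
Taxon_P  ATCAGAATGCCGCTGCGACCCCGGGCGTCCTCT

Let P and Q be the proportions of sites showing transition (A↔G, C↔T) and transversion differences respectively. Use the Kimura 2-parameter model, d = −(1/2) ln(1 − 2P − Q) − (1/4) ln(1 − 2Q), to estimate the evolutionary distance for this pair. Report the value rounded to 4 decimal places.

0.2499

The sequences differ at positions 5 (A/G, transition), 15 (T/G, transversion), 19 (G/C, transversion), 23 (A/G, transition), 24 (C/G, transversion), 31 (G/T, transversion), 33 (C/T, transition).
Of the 7 differences, 3 transitions and 4 transversions over 33 sites: P = 3/33 = 0.090909, Q = 4/33 = 0.121212.
d = −0.5·ln(0.696970) − 0.25·ln(0.757576) = −0.5·(-0.361013) − 0.25·(-0.277631) = 0.2499.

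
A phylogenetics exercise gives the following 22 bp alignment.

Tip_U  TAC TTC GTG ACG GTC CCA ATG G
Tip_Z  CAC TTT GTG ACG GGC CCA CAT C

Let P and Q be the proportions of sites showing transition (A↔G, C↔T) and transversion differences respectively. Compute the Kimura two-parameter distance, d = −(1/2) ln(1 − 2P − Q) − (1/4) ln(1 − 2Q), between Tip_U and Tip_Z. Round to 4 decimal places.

Differing sites — 1:T/C (Ti); 6:C/T (Ti); 14:T/G (Tv); 19:A/C (Tv); 20:T/A (Tv); 21:G/T (Tv); 22:G/C (Tv).
Of the 7 differences, 2 transitions and 5 transversions over 22 sites: P = 2/22 = 0.090909, Q = 5/22 = 0.227273.
d = −0.5·ln(0.590909) − 0.25·ln(0.545454) = −0.5·(-0.526093) − 0.25·(-0.606137) = 0.4146.

0.4146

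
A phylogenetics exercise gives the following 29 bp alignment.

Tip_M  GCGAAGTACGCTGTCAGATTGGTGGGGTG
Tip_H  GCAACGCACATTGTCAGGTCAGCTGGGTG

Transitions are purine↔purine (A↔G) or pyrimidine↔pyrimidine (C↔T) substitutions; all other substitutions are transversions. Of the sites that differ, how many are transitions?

Differing sites — 3:G/A (Ti); 5:A/C (Tv); 7:T/C (Ti); 10:G/A (Ti); 11:C/T (Ti); 18:A/G (Ti); 20:T/C (Ti); 21:G/A (Ti); 23:T/C (Ti); 24:G/T (Tv).
Of the 10 differences, 8 transitions and 2 transversions, so the answer is 8.

8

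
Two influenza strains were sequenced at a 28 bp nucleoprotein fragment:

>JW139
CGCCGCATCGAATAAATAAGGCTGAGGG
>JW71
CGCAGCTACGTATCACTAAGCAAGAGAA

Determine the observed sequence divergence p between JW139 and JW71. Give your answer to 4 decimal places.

0.3929

The sequences differ at positions 4 (C/A), 7 (A/T), 8 (T/A), 11 (A/T), 14 (A/C), 16 (A/C), 21 (G/C), 22 (C/A), 23 (T/A), 27 (G/A), 28 (G/A).
There are 11 differences over 28 sites, so p = 11/28 = 0.3929.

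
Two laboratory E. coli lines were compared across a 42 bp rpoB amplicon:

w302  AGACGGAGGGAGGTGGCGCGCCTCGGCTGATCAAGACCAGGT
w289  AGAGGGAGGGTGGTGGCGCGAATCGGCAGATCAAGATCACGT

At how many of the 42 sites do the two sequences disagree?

Mismatches occur at site 4 (C↔G), site 11 (A↔T), site 21 (C↔A), site 22 (C↔A), site 28 (T↔A), site 37 (C↔T), site 40 (G↔C).
That gives 7 mismatches out of 42 aligned sites, so the Hamming distance is 7.

7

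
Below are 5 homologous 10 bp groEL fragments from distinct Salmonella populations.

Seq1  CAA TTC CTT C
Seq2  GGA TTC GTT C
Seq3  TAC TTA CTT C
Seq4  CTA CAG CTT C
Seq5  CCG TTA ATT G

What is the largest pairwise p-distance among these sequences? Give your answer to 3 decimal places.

0.700

Pairwise Hamming distances:
  Seq1 vs Seq2: 3
  Seq1 vs Seq3: 3
  Seq1 vs Seq4: 4
  Seq1 vs Seq5: 5
  Seq2 vs Seq3: 5
  Seq2 vs Seq4: 6
  Seq2 vs Seq5: 6
  Seq3 vs Seq4: 6
  Seq3 vs Seq5: 5
  Seq4 vs Seq5: 7
The largest is 7 mismatches, between Seq4 and Seq5; p = 7/10 = 0.700.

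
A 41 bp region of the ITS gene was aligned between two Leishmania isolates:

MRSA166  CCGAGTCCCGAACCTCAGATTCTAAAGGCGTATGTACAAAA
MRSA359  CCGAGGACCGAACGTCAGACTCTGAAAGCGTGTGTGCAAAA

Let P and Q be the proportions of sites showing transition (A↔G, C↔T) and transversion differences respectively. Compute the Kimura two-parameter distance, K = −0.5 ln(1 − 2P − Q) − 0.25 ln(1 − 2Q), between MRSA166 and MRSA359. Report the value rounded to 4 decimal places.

The sequences differ at positions 6 (T/G, transversion), 7 (C/A, transversion), 14 (C/G, transversion), 20 (T/C, transition), 24 (A/G, transition), 27 (G/A, transition), 32 (A/G, transition), 36 (A/G, transition).
Of the 8 differences, 5 transitions and 3 transversions over 41 sites: P = 5/41 = 0.121951, Q = 3/41 = 0.073171.
d = −0.5·ln(0.682927) − 0.25·ln(0.853658) = −0.5·(-0.381367) − 0.25·(-0.158225) = 0.2302.

0.2302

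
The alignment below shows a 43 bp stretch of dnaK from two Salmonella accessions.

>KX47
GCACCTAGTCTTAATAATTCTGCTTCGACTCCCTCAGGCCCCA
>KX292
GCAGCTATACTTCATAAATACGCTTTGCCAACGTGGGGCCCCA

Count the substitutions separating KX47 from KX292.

14

Mismatches occur at site 4 (C→G), site 8 (G→T), site 9 (T→A), site 13 (A→C), site 18 (T→A), site 20 (C→A), site 21 (T→C), site 26 (C→T), site 28 (A→C), site 30 (T→A), site 31 (C→A), site 33 (C→G), site 35 (C→G), site 36 (A→G).
That gives 14 mismatches out of 43 aligned sites, so the Hamming distance is 14.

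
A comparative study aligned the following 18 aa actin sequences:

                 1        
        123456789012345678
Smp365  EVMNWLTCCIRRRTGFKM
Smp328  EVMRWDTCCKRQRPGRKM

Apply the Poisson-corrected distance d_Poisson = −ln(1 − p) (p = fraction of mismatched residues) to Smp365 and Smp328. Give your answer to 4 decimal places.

0.4055

The sequences differ at positions 4 (N/R), 6 (L/D), 10 (I/K), 12 (R/Q), 14 (T/P), 16 (F/R).
p = 6/18 = 0.333333.
d = −ln(1 − 0.333333) = −ln(0.666667) = 0.4055.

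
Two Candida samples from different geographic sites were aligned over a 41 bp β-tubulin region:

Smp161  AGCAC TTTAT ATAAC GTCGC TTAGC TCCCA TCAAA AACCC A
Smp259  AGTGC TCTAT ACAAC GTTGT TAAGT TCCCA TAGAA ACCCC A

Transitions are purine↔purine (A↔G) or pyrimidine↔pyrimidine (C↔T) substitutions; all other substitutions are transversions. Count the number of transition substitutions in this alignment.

8

The sequences differ at positions 3 (C/T, transition), 4 (A/G, transition), 7 (T/C, transition), 12 (T/C, transition), 18 (C/T, transition), 20 (C/T, transition), 22 (T/A, transversion), 25 (C/T, transition), 32 (C/A, transversion), 33 (A/G, transition), 37 (A/C, transversion).
Of the 11 differences, 8 transitions and 3 transversions, so the answer is 8.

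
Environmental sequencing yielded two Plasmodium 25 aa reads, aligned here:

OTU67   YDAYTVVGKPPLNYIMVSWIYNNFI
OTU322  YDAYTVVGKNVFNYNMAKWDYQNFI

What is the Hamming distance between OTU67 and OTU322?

8

Differing sites — 10:P/N; 11:P/V; 12:L/F; 15:I/N; 17:V/A; 18:S/K; 20:I/D; 22:N/Q.
That gives 8 mismatches out of 25 aligned sites, so the Hamming distance is 8.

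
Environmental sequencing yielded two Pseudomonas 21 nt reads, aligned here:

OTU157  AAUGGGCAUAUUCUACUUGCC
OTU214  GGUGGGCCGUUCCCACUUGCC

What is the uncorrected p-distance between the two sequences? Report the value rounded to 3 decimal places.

0.333

Differing sites — 1:A/G; 2:A/G; 8:A/C; 9:U/G; 10:A/U; 12:U/C; 14:U/C.
There are 7 differences over 21 sites, so p = 7/21 = 0.333.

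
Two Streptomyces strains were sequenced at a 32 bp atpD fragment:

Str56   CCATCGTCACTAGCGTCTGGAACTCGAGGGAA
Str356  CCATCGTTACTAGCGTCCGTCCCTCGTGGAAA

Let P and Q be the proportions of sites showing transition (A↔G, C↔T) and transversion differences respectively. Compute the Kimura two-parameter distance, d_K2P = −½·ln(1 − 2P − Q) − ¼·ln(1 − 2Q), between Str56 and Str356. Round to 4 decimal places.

0.2593

The sequences differ at positions 8 (C/T, transition), 18 (T/C, transition), 20 (G/T, transversion), 21 (A/C, transversion), 22 (A/C, transversion), 27 (A/T, transversion), 30 (G/A, transition).
Of the 7 differences, 3 transitions and 4 transversions over 32 sites: P = 3/32 = 0.093750, Q = 4/32 = 0.125000.
d = −0.5·ln(0.687500) − 0.25·ln(0.750000) = −0.5·(-0.374693) − 0.25·(-0.287682) = 0.2593.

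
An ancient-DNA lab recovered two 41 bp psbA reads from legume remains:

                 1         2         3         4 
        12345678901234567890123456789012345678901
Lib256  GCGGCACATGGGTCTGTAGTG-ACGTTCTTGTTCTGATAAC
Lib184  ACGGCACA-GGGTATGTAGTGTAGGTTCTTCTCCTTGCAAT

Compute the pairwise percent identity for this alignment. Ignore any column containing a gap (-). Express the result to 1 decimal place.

76.9%

Excluding the 2 gap columns leaves 39 comparable sites.
Differing sites — 1:G/A; 14:C/A; 24:C/G; 31:G/C; 33:T/C; 36:G/T; 37:A/G; 38:T/C; 41:C/T.
30 of the 39 comparable sites match, so the percent identity is 30/39 × 100 = 76.9%.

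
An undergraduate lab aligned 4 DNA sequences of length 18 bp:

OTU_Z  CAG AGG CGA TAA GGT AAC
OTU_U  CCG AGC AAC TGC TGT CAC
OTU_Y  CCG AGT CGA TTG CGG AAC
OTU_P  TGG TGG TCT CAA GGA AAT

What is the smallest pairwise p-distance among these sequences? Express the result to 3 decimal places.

Pairwise Hamming distances:
  OTU_Z vs OTU_U: 9
  OTU_Z vs OTU_Y: 6
  OTU_Z vs OTU_P: 9
  OTU_U vs OTU_Y: 9
  OTU_U vs OTU_P: 14
  OTU_Y vs OTU_P: 13
The smallest is 6 mismatches, between OTU_Z and OTU_Y; p = 6/18 = 0.333.

0.333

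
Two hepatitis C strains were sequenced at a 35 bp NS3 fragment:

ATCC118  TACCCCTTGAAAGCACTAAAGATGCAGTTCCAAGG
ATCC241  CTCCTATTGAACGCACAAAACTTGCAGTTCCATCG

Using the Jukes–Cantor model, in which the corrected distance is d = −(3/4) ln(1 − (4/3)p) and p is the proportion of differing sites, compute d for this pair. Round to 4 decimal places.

0.3597

The sequences differ at positions 1 (T/C), 2 (A/T), 5 (C/T), 6 (C/A), 12 (A/C), 17 (T/A), 21 (G/C), 22 (A/T), 33 (A/T), 34 (G/C).
p = 10/35 = 0.285714.
d = −0.75 · ln(1 − (4/3)·0.285714) = −0.75 · ln(0.619048) = −0.75 · (-0.479572) = 0.3597.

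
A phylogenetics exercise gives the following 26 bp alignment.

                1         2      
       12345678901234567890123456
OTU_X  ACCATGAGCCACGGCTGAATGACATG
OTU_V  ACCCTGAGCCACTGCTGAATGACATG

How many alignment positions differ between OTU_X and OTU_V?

2

Mismatches occur at site 4 (A→C), site 13 (G→T).
That gives 2 mismatches out of 26 aligned sites, so the Hamming distance is 2.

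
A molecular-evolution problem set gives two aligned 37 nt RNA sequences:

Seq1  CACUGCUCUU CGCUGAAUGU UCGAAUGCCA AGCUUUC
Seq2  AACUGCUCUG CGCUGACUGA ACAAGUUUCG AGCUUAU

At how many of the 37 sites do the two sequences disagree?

Differing sites — 1:C/A; 10:U/G; 17:A/C; 20:U/A; 21:U/A; 23:G/A; 25:A/G; 27:G/U; 28:C/U; 30:A/G; 36:U/A; 37:C/U.
That gives 12 mismatches out of 37 aligned sites, so the Hamming distance is 12.

12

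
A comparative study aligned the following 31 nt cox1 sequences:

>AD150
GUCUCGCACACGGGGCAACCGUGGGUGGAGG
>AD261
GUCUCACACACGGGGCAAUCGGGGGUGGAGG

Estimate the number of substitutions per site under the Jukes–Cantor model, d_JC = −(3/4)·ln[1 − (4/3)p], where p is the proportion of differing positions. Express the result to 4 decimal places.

Mismatches occur at site 6 (G↔A), site 19 (C↔U), site 22 (U↔G).
p = 3/31 = 0.096774.
d = −0.75 · ln(1 − (4/3)·0.096774) = −0.75 · ln(0.870968) = −0.75 · (-0.138150) = 0.1036.

0.1036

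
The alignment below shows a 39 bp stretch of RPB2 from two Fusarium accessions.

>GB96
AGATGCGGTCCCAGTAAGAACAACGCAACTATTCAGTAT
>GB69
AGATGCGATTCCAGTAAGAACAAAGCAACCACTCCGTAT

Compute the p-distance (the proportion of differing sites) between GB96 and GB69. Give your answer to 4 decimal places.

0.1538

The sequences differ at positions 8 (G/A), 10 (C/T), 24 (C/A), 30 (T/C), 32 (T/C), 35 (A/C).
There are 6 differences over 39 sites, so p = 6/39 = 0.1538.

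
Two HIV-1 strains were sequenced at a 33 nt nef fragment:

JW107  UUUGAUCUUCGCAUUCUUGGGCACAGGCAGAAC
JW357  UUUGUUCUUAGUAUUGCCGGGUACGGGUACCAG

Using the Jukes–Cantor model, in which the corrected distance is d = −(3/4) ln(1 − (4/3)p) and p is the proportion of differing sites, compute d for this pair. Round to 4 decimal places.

0.4975

Differing sites — 5:A/U; 10:C/A; 12:C/U; 16:C/G; 17:U/C; 18:U/C; 22:C/U; 25:A/G; 28:C/U; 30:G/C; 31:A/C; 33:C/G.
p = 12/33 = 0.363636.
d = −0.75 · ln(1 − (4/3)·0.363636) = −0.75 · ln(0.515152) = −0.75 · (-0.663293) = 0.4975.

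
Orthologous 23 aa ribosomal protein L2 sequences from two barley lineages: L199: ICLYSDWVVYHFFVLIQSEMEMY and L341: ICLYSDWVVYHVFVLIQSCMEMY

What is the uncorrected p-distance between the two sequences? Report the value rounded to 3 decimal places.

0.087

Mismatches occur at site 12 (F↔V), site 19 (E↔C).
There are 2 differences over 23 sites, so p = 2/23 = 0.087.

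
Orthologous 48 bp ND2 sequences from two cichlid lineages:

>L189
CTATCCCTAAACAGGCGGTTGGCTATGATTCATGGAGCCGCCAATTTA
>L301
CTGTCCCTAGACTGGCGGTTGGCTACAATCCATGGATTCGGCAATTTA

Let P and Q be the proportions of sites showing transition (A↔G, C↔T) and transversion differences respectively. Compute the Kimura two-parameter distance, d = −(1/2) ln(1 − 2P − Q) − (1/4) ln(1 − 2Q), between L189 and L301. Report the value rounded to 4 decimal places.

Differing sites — 3:A/G (Ti); 10:A/G (Ti); 13:A/T (Tv); 26:T/C (Ti); 27:G/A (Ti); 30:T/C (Ti); 37:G/T (Tv); 38:C/T (Ti); 41:C/G (Tv).
Of the 9 differences, 6 transitions and 3 transversions over 48 sites: P = 6/48 = 0.125000, Q = 3/48 = 0.062500.
d = −0.5·ln(0.687500) − 0.25·ln(0.875000) = −0.5·(-0.374693) − 0.25·(-0.133531) = 0.2207.

0.2207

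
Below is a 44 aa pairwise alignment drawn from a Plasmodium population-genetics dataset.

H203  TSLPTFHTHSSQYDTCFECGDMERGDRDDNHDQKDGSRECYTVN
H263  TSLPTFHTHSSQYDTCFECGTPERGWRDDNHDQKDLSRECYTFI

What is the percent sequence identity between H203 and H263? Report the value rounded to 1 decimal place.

86.4%

Differing sites — 21:D/T; 22:M/P; 26:D/W; 36:G/L; 43:V/F; 44:N/I.
38 of the 44 sites match, so the percent identity is 38/44 × 100 = 86.4%.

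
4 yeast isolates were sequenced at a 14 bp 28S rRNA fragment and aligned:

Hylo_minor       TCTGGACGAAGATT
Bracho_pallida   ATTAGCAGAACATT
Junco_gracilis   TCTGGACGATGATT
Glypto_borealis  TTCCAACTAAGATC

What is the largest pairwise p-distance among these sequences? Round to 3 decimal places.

0.643

Pairwise Hamming distances:
  Hylo_minor vs Bracho_pallida: 6
  Hylo_minor vs Junco_gracilis: 1
  Hylo_minor vs Glypto_borealis: 6
  Bracho_pallida vs Junco_gracilis: 7
  Bracho_pallida vs Glypto_borealis: 9
  Junco_gracilis vs Glypto_borealis: 7
The largest is 9 mismatches, between Bracho_pallida and Glypto_borealis; p = 9/14 = 0.643.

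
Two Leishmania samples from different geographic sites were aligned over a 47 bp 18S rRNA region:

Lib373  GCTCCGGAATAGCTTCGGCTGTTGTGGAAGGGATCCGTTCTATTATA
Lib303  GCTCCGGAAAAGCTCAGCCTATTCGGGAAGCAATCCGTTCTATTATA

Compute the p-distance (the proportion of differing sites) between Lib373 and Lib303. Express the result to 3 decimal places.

0.191

Differing sites — 10:T/A; 15:T/C; 16:C/A; 18:G/C; 21:G/A; 24:G/C; 25:T/G; 31:G/C; 32:G/A.
There are 9 differences over 47 sites, so p = 9/47 = 0.191.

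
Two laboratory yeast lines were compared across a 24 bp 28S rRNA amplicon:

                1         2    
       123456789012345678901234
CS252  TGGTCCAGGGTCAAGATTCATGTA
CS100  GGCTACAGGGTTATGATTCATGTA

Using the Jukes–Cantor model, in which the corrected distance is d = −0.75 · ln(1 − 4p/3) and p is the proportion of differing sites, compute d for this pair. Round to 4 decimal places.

Differing sites — 1:T/G; 3:G/C; 5:C/A; 12:C/T; 14:A/T.
p = 5/24 = 0.208333.
d = −0.75 · ln(1 − (4/3)·0.208333) = −0.75 · ln(0.722223) = −0.75 · (-0.325421) = 0.2441.

0.2441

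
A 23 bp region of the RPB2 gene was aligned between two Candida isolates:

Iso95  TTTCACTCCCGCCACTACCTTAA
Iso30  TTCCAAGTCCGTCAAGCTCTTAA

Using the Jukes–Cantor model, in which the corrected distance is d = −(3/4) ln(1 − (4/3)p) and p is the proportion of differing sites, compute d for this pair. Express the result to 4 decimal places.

Differing sites — 3:T/C; 6:C/A; 7:T/G; 8:C/T; 12:C/T; 15:C/A; 16:T/G; 17:A/C; 18:C/T.
p = 9/23 = 0.391304.
d = −0.75 · ln(1 − (4/3)·0.391304) = −0.75 · ln(0.478261) = −0.75 · (-0.737599) = 0.5532.

0.5532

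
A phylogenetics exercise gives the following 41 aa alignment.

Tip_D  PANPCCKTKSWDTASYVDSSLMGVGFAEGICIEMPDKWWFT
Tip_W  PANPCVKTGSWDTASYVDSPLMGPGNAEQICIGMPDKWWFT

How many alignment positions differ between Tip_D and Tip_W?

Mismatches occur at site 6 (C/V), site 9 (K/G), site 20 (S/P), site 24 (V/P), site 26 (F/N), site 29 (G/Q), site 33 (E/G).
That gives 7 mismatches out of 41 aligned sites, so the Hamming distance is 7.

7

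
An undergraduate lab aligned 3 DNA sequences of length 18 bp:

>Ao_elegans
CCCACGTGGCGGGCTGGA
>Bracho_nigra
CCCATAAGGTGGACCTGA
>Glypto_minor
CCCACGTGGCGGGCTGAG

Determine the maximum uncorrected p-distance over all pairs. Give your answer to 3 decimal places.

0.500

Pairwise Hamming distances:
  Ao_elegans vs Bracho_nigra: 7
  Ao_elegans vs Glypto_minor: 2
  Bracho_nigra vs Glypto_minor: 9
The largest is 9 mismatches, between Bracho_nigra and Glypto_minor; p = 9/18 = 0.500.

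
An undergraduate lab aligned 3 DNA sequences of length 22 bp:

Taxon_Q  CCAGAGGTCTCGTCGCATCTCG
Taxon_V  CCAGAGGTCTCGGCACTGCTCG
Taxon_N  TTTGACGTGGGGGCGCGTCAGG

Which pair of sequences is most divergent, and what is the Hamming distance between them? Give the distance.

12

Pairwise Hamming distances:
  Taxon_Q vs Taxon_V: 4
  Taxon_Q vs Taxon_N: 11
  Taxon_V vs Taxon_N: 12
The largest is 12, between Taxon_V and Taxon_N.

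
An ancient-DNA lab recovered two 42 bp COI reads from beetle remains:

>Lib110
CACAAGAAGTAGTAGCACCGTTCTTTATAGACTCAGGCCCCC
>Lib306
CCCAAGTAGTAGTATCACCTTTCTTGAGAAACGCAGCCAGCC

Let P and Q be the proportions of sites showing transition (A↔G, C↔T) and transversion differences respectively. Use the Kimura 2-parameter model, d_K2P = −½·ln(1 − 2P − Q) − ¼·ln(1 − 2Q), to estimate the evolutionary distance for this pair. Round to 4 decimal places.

The sequences differ at positions 2 (A/C, transversion), 7 (A/T, transversion), 15 (G/T, transversion), 20 (G/T, transversion), 26 (T/G, transversion), 28 (T/G, transversion), 30 (G/A, transition), 33 (T/G, transversion), 37 (G/C, transversion), 39 (C/A, transversion), 40 (C/G, transversion).
Of the 11 differences, 1 transition and 10 transversions over 42 sites: P = 1/42 = 0.023810, Q = 10/42 = 0.238095.
d = −0.5·ln(0.714285) − 0.25·ln(0.523810) = −0.5·(-0.336473) − 0.25·(-0.646626) = 0.3299.

0.3299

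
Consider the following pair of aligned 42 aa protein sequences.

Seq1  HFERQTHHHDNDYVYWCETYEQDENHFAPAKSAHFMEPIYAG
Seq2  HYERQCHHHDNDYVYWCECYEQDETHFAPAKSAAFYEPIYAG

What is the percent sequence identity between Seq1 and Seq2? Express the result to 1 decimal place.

85.7%

Mismatches occur at site 2 (F↔Y), site 6 (T↔C), site 19 (T↔C), site 25 (N↔T), site 34 (H↔A), site 36 (M↔Y).
36 of the 42 sites match, so the percent identity is 36/42 × 100 = 85.7%.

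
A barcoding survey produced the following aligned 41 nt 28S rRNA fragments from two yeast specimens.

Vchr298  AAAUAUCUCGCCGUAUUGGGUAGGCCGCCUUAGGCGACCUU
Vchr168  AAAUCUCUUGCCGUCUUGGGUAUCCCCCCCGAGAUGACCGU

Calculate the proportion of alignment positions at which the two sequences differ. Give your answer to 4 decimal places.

Differing sites — 5:A/C; 9:C/U; 15:A/C; 23:G/U; 24:G/C; 27:G/C; 30:U/C; 31:U/G; 34:G/A; 35:C/U; 40:U/G.
There are 11 differences over 41 sites, so p = 11/41 = 0.2683.

0.2683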